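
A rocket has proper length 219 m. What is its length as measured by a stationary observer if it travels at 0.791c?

Proper length L₀ = 219 m
γ = 1/√(1 - 0.791²) = 1.634
L = L₀/γ = 219/1.634 = 134.0 m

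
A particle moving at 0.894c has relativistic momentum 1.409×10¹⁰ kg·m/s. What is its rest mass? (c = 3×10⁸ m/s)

γ = 1/√(1 - 0.894²) = 2.232
v = 0.894 × 3×10⁸ = 2.682×10⁸ m/s
m = p/(γv) = 1.409×10¹⁰/(2.232 × 2.682×10⁸) = 23.54 kg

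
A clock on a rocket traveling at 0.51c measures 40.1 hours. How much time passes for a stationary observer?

Proper time Δt₀ = 40.1 hours
γ = 1/√(1 - 0.51²) = 1.1626
Δt = γΔt₀ = 1.1626 × 40.1 = 46.62 hours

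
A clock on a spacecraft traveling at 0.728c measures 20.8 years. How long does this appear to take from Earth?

Proper time Δt₀ = 20.8 years
γ = 1/√(1 - 0.728²) = 1.4586
Δt = γΔt₀ = 1.4586 × 20.8 = 30.34 years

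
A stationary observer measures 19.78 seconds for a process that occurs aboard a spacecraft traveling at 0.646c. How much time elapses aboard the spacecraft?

Dilated time Δt = 19.78 seconds
γ = 1/√(1 - 0.646²) = 1.310
Δt₀ = Δt/γ = 19.78/1.310 = 15.10 seconds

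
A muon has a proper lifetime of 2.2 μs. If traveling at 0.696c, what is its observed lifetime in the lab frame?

Proper lifetime τ₀ = 2.2 μs
γ = 1/√(1 - 0.696²) = 1.3927
τ = γτ₀ = 1.3927 × 2.2 μs = 3.064 μs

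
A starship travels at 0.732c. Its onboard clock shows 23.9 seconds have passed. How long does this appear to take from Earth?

Proper time Δt₀ = 23.9 seconds
γ = 1/√(1 - 0.732²) = 1.4678
Δt = γΔt₀ = 1.4678 × 23.9 = 35.08 seconds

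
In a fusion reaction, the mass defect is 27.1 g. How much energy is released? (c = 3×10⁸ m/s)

Convert mass defect: Δm = 27.1 g = 0.0271 kg
E = Δm·c² = 0.0271 × (3×10⁸)²
= 0.0271 × 9×10¹⁶ = 2.439×10¹⁵ J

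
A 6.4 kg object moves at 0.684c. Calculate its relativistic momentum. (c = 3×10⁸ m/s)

γ = 1/√(1 - 0.684²) = 1.3708
v = 0.684 × 3×10⁸ = 2.052×10⁸ m/s
p = γmv = 1.3708 × 6.4 × 2.052×10⁸ = 1.800×10⁹ kg·m/s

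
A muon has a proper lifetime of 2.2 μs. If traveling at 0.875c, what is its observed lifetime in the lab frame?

Proper lifetime τ₀ = 2.2 μs
γ = 1/√(1 - 0.875²) = 2.0656
τ = γτ₀ = 2.0656 × 2.2 μs = 4.544 μs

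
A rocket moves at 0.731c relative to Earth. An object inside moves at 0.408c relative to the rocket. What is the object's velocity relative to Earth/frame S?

u = (u' + v)/(1 + u'v/c²)
Numerator: 0.408 + 0.731 = 1.139
Denominator: 1 + 0.298248 = 1.298248
u = 1.139/1.298248 = 0.8773c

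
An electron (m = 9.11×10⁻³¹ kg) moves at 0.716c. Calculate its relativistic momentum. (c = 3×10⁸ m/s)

γ = 1/√(1 - 0.716²) = 1.4325
v = 0.716 × 3×10⁸ = 2.148×10⁸ m/s
p = γmv = 1.4325 × 9.11×10⁻³¹ × 2.148×10⁸ = 2.803×10⁻²² kg·m/s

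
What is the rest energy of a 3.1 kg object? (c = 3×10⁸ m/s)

c² = (3×10⁸)² = 9.000×10¹⁶ m²/s²
E₀ = mc² = 3.1 × 9.000×10¹⁶ = 2.790×10¹⁷ J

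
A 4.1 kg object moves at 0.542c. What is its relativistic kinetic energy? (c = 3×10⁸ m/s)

γ = 1/√(1 - 0.542²) = 1.18994
γ - 1 = 0.18994
KE = (γ-1)mc² = 0.18994 × 4.1 × (3×10⁸)² = 7.009×10¹⁶ J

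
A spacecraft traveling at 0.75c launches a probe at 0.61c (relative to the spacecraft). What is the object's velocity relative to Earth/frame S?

u = (u' + v)/(1 + u'v/c²)
Numerator: 0.61 + 0.75 = 1.36
Denominator: 1 + 0.4575 = 1.4575
u = 1.36/1.4575 = 0.9331c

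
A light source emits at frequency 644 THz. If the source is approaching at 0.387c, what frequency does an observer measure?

β = v/c = 0.387
(1+β)/(1-β) = 1.387/0.613 = 2.2626
Doppler factor = √(2.2626) = 1.5042
f_obs = 644 × 1.5042 = 968.7 THz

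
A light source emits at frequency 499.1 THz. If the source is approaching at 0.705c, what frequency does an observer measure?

β = v/c = 0.705
(1+β)/(1-β) = 1.705/0.295 = 5.780
Doppler factor = √(5.780) = 2.404
f_obs = 499.1 × 2.404 = 1200 THz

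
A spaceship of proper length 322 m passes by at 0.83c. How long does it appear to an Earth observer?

Proper length L₀ = 322 m
γ = 1/√(1 - 0.83²) = 1.793
L = L₀/γ = 322/1.793 = 179.6 m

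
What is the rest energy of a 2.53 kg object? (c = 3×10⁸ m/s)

c² = (3×10⁸)² = 9.000×10¹⁶ m²/s²
E₀ = mc² = 2.53 × 9.000×10¹⁶ = 2.277×10¹⁷ J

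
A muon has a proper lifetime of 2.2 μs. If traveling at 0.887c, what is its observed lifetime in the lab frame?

Proper lifetime τ₀ = 2.2 μs
γ = 1/√(1 - 0.887²) = 2.1656
τ = γτ₀ = 2.1656 × 2.2 μs = 4.764 μs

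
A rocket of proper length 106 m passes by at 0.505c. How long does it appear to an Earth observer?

Proper length L₀ = 106 m
γ = 1/√(1 - 0.505²) = 1.1586
L = L₀/γ = 106/1.1586 = 91.49 m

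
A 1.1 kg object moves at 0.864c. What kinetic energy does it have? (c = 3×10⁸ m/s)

γ = 1/√(1 - 0.864²) = 1.98613
γ - 1 = 0.98613
KE = (γ-1)mc² = 0.98613 × 1.1 × (3×10⁸)² = 9.763×10¹⁶ J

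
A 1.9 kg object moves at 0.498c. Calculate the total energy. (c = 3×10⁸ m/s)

γ = 1/√(1 - 0.498²) = 1.153
mc² = 1.9 × (3×10⁸)² = 1.710×10¹⁷ J
E = γmc² = 1.153 × 1.710×10¹⁷ = 1.972×10¹⁷ J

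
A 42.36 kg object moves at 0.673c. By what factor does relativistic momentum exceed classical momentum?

p_rel = γmv, p_class = mv
Ratio = γ = 1/√(1 - 0.673²) = 1.352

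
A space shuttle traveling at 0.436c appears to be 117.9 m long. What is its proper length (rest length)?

Contracted length L = 117.9 m
γ = 1/√(1 - 0.436²) = 1.111
L₀ = γL = 1.111 × 117.9 = 131.0 m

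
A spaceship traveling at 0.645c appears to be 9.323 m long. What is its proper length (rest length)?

Contracted length L = 9.323 m
γ = 1/√(1 - 0.645²) = 1.309
L₀ = γL = 1.309 × 9.323 = 12.20 m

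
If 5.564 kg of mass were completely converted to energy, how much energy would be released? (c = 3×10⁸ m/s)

Using E = mc²:
c² = (3×10⁸)² = 9×10¹⁶ m²/s²
E = 5.564 × 9×10¹⁶ = 5.008×10¹⁷ J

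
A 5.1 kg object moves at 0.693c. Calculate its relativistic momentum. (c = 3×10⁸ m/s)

γ = 1/√(1 - 0.693²) = 1.387
v = 0.693 × 3×10⁸ = 2.079×10⁸ m/s
p = γmv = 1.387 × 5.1 × 2.079×10⁸ = 1.471×10⁹ kg·m/s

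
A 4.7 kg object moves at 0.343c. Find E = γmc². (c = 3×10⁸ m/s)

γ = 1/√(1 - 0.343²) = 1.0646
mc² = 4.7 × (3×10⁸)² = 4.230×10¹⁷ J
E = γmc² = 1.0646 × 4.230×10¹⁷ = 4.503×10¹⁷ J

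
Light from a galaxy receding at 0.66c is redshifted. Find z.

β = 0.66
(1+β)/(1-β) = 1.66/0.34 = 4.882
√(4.882) = 2.210
z = 2.210 - 1 = 1.210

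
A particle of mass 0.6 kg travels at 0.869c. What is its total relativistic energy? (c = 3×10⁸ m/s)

γ = 1/√(1 - 0.869²) = 2.021
mc² = 0.6 × (3×10⁸)² = 5.400×10¹⁶ J
E = γmc² = 2.021 × 5.400×10¹⁶ = 1.091×10¹⁷ J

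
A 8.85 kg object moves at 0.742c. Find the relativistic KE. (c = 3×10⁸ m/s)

γ = 1/√(1 - 0.742²) = 1.4916
γ - 1 = 0.4916
KE = (γ-1)mc² = 0.4916 × 8.85 × (3×10⁸)² = 3.916×10¹⁷ J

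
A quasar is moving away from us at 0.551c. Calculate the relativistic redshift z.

β = 0.551
(1+β)/(1-β) = 1.551/0.449 = 3.4543
√(3.4543) = 1.8586
z = 1.8586 - 1 = 0.8586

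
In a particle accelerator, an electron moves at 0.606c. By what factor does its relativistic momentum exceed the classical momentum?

p_rel = γmv, p_class = mv
Ratio = γ = 1/√(1 - 0.606²)
= 1/√(0.632764) = 1.257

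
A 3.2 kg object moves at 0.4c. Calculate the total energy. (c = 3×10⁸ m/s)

γ = 1/√(1 - 0.4²) = 1.091
mc² = 3.2 × (3×10⁸)² = 2.880×10¹⁷ J
E = γmc² = 1.091 × 2.880×10¹⁷ = 3.142×10¹⁷ J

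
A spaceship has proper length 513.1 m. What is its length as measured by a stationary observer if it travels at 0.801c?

Proper length L₀ = 513.1 m
γ = 1/√(1 - 0.801²) = 1.670
L = L₀/γ = 513.1/1.670 = 307.2 m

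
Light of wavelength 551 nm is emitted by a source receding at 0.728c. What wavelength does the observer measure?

β = 0.728
Wavelength Doppler factor = √(1.728/0.272) = √(6.353) = 2.521
λ_obs = 551 × 2.521 = 1389 nm (redshift)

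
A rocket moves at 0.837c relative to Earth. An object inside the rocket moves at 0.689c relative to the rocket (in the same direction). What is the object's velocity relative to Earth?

u = (u' + v)/(1 + u'v/c²)
Numerator: 0.689 + 0.837 = 1.526
Denominator: 1 + 0.576693 = 1.576693
u = 1.526/1.576693 = 0.9678c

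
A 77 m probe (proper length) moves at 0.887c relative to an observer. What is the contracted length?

Proper length L₀ = 77 m
γ = 1/√(1 - 0.887²) = 2.1656
L = L₀/γ = 77/2.1656 = 35.56 m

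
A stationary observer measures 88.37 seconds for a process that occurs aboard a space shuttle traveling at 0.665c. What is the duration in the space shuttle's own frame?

Dilated time Δt = 88.37 seconds
γ = 1/√(1 - 0.665²) = 1.339
Δt₀ = Δt/γ = 88.37/1.339 = 66.00 seconds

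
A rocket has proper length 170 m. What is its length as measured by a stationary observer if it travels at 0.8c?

Proper length L₀ = 170 m
γ = 1/√(1 - 0.8²) = 1.667
L = L₀/γ = 170/1.667 = 102.0 m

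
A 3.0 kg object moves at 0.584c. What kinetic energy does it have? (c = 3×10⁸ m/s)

γ = 1/√(1 - 0.584²) = 1.2319
γ - 1 = 0.2319
KE = (γ-1)mc² = 0.2319 × 3.0 × (3×10⁸)² = 6.261×10¹⁶ J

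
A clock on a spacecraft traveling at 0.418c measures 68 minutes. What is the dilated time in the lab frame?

Proper time Δt₀ = 68 minutes
γ = 1/√(1 - 0.418²) = 1.1008
Δt = γΔt₀ = 1.1008 × 68 = 74.85 minutes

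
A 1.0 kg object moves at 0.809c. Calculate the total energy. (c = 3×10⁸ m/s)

γ = 1/√(1 - 0.809²) = 1.701
mc² = 1.0 × (3×10⁸)² = 9.000×10¹⁶ J
E = γmc² = 1.701 × 9.000×10¹⁶ = 1.531×10¹⁷ J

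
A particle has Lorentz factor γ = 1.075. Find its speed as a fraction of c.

From γ = 1/√(1 - v²/c²):
1/γ² = 1/1.075² = 0.8653
v²/c² = 1 - 0.8653 = 0.1347
v/c = √(0.1347) = 0.3670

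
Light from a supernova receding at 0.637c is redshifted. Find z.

β = 0.637
(1+β)/(1-β) = 1.637/0.363 = 4.510
√(4.510) = 2.124
z = 2.124 - 1 = 1.124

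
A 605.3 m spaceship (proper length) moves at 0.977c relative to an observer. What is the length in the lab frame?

Proper length L₀ = 605.3 m
γ = 1/√(1 - 0.977²) = 4.690
L = L₀/γ = 605.3/4.690 = 129.1 m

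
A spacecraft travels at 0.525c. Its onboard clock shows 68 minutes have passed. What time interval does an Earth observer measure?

Proper time Δt₀ = 68 minutes
γ = 1/√(1 - 0.525²) = 1.175
Δt = γΔt₀ = 1.175 × 68 = 79.90 minutes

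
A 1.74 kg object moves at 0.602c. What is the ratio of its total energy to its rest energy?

E = γmc², E₀ = mc²
E/E₀ = γ = 1/√(1 - 0.602²) = 1.252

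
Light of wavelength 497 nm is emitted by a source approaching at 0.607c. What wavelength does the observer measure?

β = 0.607
Wavelength Doppler factor = √(0.393/1.607) = √(0.24456) = 0.4945
λ_obs = 497 × 0.4945 = 245.8 nm (blueshift)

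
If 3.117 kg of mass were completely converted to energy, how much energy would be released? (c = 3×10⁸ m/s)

Using E = mc²:
c² = (3×10⁸)² = 9×10¹⁶ m²/s²
E = 3.117 × 9×10¹⁶ = 2.805×10¹⁷ J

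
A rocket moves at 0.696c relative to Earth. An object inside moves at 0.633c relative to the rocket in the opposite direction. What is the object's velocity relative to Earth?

Object's velocity in rocket frame is u' = -0.633c
u = (u' + v)/(1 + u'v/c²) = (v - 0.633)/(1 - 0.633·v/c²)
Numerator: 0.696 - 0.633 = 0.063
Denominator: 1 - 0.440568 = 0.559432
u = 0.063/0.559432 = 0.1126c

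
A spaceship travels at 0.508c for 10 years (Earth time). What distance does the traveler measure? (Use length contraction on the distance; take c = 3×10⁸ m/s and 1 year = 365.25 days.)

Earth distance: d = v × t = 0.508c × 10 yr = 4.80938×10¹⁶ m
γ = 1.16096
d' = d/γ = 4.80938×10¹⁶/1.16096 = 4.143×10¹⁶ m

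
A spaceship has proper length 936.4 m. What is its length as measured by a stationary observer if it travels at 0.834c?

Proper length L₀ = 936.4 m
γ = 1/√(1 - 0.834²) = 1.8124
L = L₀/γ = 936.4/1.8124 = 516.7 m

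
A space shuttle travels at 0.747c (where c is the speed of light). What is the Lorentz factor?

v/c = 0.747, so (v/c)² = 0.558009
1 - (v/c)² = 0.441991
γ = 1/√(0.441991) = 1.504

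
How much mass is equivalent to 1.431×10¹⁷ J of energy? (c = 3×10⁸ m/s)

From E = mc², we get m = E/c²
c² = (3×10⁸)² = 9×10¹⁶ m²/s²
m = 1.431×10¹⁷ / 9×10¹⁶ = 1.590 kg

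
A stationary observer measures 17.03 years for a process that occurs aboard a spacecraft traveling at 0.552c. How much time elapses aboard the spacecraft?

Dilated time Δt = 17.03 years
γ = 1/√(1 - 0.552²) = 1.199
Δt₀ = Δt/γ = 17.03/1.199 = 14.20 years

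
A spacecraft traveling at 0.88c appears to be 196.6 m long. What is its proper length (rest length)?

Contracted length L = 196.6 m
γ = 1/√(1 - 0.88²) = 2.1054
L₀ = γL = 2.1054 × 196.6 = 413.9 m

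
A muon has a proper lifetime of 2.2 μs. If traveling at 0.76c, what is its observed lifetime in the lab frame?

Proper lifetime τ₀ = 2.2 μs
γ = 1/√(1 - 0.76²) = 1.5386
τ = γτ₀ = 1.5386 × 2.2 μs = 3.385 μs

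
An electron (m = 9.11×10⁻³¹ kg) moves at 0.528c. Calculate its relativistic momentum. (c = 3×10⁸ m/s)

γ = 1/√(1 - 0.528²) = 1.1775
v = 0.528 × 3×10⁸ = 1.584×10⁸ m/s
p = γmv = 1.1775 × 9.11×10⁻³¹ × 1.584×10⁸ = 1.699×10⁻²² kg·m/s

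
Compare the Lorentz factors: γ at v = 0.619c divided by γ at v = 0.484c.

γ₁ = 1/√(1 - 0.619²) = 1.273
γ₂ = 1/√(1 - 0.484²) = 1.143
γ₁/γ₂ = 1.273/1.143 = 1.114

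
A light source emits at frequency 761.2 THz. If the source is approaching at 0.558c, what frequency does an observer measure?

β = v/c = 0.558
(1+β)/(1-β) = 1.558/0.442 = 3.525
Doppler factor = √(3.525) = 1.877
f_obs = 761.2 × 1.877 = 1429 THz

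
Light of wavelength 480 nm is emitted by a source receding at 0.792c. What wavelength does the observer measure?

β = 0.792
Wavelength Doppler factor = √(1.792/0.208) = √(8.615) = 2.935
λ_obs = 480 × 2.935 = 1409 nm (redshift)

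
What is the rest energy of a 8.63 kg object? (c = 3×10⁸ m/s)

c² = (3×10⁸)² = 9.000×10¹⁶ m²/s²
E₀ = mc² = 8.63 × 9.000×10¹⁶ = 7.767×10¹⁷ J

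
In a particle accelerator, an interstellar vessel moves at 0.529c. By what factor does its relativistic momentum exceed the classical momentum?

p_rel = γmv, p_class = mv
Ratio = γ = 1/√(1 - 0.529²)
= 1/√(0.720159) = 1.178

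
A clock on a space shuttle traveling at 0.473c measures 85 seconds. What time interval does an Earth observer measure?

Proper time Δt₀ = 85 seconds
γ = 1/√(1 - 0.473²) = 1.13499
Δt = γΔt₀ = 1.13499 × 85 = 96.47 seconds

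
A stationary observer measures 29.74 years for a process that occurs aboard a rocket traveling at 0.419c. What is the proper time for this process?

Dilated time Δt = 29.74 years
γ = 1/√(1 - 0.419²) = 1.1013
Δt₀ = Δt/γ = 29.74/1.1013 = 27.00 years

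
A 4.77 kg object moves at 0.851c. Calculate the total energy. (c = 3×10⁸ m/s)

γ = 1/√(1 - 0.851²) = 1.9042
mc² = 4.77 × (3×10⁸)² = 4.293×10¹⁷ J
E = γmc² = 1.9042 × 4.293×10¹⁷ = 8.175×10¹⁷ J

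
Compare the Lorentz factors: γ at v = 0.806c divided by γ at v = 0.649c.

γ₁ = 1/√(1 - 0.806²) = 1.689
γ₂ = 1/√(1 - 0.649²) = 1.314
γ₁/γ₂ = 1.689/1.314 = 1.285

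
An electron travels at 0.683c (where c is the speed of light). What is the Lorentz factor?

v/c = 0.683, so (v/c)² = 0.466489
1 - (v/c)² = 0.533511
γ = 1/√(0.533511) = 1.369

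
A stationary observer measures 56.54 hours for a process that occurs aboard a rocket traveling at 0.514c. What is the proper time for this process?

Dilated time Δt = 56.54 hours
γ = 1/√(1 - 0.514²) = 1.1658
Δt₀ = Δt/γ = 56.54/1.1658 = 48.50 hours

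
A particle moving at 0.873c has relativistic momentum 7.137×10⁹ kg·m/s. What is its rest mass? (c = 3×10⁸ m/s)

γ = 1/√(1 - 0.873²) = 2.050
v = 0.873 × 3×10⁸ = 2.619×10⁸ m/s
m = p/(γv) = 7.137×10⁹/(2.050 × 2.619×10⁸) = 13.29 kg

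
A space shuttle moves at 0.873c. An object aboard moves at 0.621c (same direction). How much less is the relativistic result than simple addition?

Classical: u' + v = 0.621 + 0.873 = 1.494c
Relativistic: u = (0.621 + 0.873)/(1 + 0.542133) = 1.494/1.542133 = 0.9688c
Difference: 1.494 - 0.9688 = 0.5252c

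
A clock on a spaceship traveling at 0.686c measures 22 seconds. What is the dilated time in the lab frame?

Proper time Δt₀ = 22 seconds
γ = 1/√(1 - 0.686²) = 1.3744
Δt = γΔt₀ = 1.3744 × 22 = 30.24 seconds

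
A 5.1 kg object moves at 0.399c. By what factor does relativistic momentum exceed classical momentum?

p_rel = γmv, p_class = mv
Ratio = γ = 1/√(1 - 0.399²) = 1.091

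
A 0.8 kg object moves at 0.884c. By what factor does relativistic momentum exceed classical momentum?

p_rel = γmv, p_class = mv
Ratio = γ = 1/√(1 - 0.884²) = 2.139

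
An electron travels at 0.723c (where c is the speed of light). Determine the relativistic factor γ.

v/c = 0.723, so (v/c)² = 0.522729
1 - (v/c)² = 0.477271
γ = 1/√(0.477271) = 1.447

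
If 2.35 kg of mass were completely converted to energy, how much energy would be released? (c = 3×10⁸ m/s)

Using E = mc²:
c² = (3×10⁸)² = 9×10¹⁶ m²/s²
E = 2.35 × 9×10¹⁶ = 2.115×10¹⁷ J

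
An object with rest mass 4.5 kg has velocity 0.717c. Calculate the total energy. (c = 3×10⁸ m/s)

γ = 1/√(1 - 0.717²) = 1.4346
mc² = 4.5 × (3×10⁸)² = 4.050×10¹⁷ J
E = γmc² = 1.4346 × 4.050×10¹⁷ = 5.810×10¹⁷ J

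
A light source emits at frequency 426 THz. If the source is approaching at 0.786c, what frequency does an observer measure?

β = v/c = 0.786
(1+β)/(1-β) = 1.786/0.214 = 8.346
Doppler factor = √(8.346) = 2.889
f_obs = 426 × 2.889 = 1231 THz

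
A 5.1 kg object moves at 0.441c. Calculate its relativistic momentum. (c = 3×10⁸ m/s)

γ = 1/√(1 - 0.441²) = 1.1142
v = 0.441 × 3×10⁸ = 1.323×10⁸ m/s
p = γmv = 1.1142 × 5.1 × 1.323×10⁸ = 7.518×10⁸ kg·m/s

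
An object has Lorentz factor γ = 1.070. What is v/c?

From γ = 1/√(1 - v²/c²):
1/γ² = 1/1.070² = 0.8734
v²/c² = 1 - 0.8734 = 0.1266
v/c = √(0.1266) = 0.3558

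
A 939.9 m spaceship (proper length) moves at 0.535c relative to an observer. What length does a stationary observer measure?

Proper length L₀ = 939.9 m
γ = 1/√(1 - 0.535²) = 1.1836
L = L₀/γ = 939.9/1.1836 = 794.1 m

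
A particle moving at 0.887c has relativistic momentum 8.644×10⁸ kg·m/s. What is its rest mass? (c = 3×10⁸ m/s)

γ = 1/√(1 - 0.887²) = 2.166
v = 0.887 × 3×10⁸ = 2.661×10⁸ m/s
m = p/(γv) = 8.644×10⁸/(2.166 × 2.661×10⁸) = 1.500 kg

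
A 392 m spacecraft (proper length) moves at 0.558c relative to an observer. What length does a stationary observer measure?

Proper length L₀ = 392 m
γ = 1/√(1 - 0.558²) = 1.205
L = L₀/γ = 392/1.205 = 325.3 m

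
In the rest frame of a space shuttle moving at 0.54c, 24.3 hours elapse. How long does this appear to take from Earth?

Proper time Δt₀ = 24.3 hours
γ = 1/√(1 - 0.54²) = 1.188
Δt = γΔt₀ = 1.188 × 24.3 = 28.87 hours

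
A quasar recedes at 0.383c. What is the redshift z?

β = 0.383
(1+β)/(1-β) = 1.383/0.617 = 2.2415
√(2.2415) = 1.4972
z = 1.4972 - 1 = 0.4972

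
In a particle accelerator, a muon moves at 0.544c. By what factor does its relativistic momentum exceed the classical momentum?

p_rel = γmv, p_class = mv
Ratio = γ = 1/√(1 - 0.544²)
= 1/√(0.704064) = 1.192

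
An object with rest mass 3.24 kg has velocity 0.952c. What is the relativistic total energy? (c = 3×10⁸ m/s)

γ = 1/√(1 - 0.952²) = 3.2669
mc² = 3.24 × (3×10⁸)² = 2.916×10¹⁷ J
E = γmc² = 3.2669 × 2.916×10¹⁷ = 9.526×10¹⁷ J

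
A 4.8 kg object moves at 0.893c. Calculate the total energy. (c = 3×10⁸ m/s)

γ = 1/√(1 - 0.893²) = 2.222
mc² = 4.8 × (3×10⁸)² = 4.320×10¹⁷ J
E = γmc² = 2.222 × 4.320×10¹⁷ = 9.599×10¹⁷ J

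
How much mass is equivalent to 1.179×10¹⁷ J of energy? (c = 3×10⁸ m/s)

From E = mc², we get m = E/c²
c² = (3×10⁸)² = 9×10¹⁶ m²/s²
m = 1.179×10¹⁷ / 9×10¹⁶ = 1.310 kg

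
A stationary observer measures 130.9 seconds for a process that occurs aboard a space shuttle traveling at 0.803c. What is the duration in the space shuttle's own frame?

Dilated time Δt = 130.9 seconds
γ = 1/√(1 - 0.803²) = 1.678
Δt₀ = Δt/γ = 130.9/1.678 = 78.01 seconds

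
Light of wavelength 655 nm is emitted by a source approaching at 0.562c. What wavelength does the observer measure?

β = 0.562
Wavelength Doppler factor = √(0.438/1.562) = √(0.2804) = 0.5295
λ_obs = 655 × 0.5295 = 346.8 nm (blueshift)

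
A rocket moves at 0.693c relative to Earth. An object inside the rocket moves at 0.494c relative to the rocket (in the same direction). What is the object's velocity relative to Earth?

u = (u' + v)/(1 + u'v/c²)
Numerator: 0.494 + 0.693 = 1.187
Denominator: 1 + 0.342342 = 1.342342
u = 1.187/1.342342 = 0.8843c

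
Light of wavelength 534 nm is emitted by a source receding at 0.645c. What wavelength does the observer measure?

β = 0.645
Wavelength Doppler factor = √(1.645/0.355) = √(4.634) = 2.153
λ_obs = 534 × 2.153 = 1150 nm (redshift)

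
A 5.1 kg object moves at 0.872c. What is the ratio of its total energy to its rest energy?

E = γmc², E₀ = mc²
E/E₀ = γ = 1/√(1 - 0.872²) = 2.043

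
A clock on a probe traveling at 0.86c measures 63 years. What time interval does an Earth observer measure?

Proper time Δt₀ = 63 years
γ = 1/√(1 - 0.86²) = 1.960
Δt = γΔt₀ = 1.960 × 63 = 123.5 years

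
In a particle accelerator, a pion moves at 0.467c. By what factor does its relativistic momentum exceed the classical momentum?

p_rel = γmv, p_class = mv
Ratio = γ = 1/√(1 - 0.467²)
= 1/√(0.781911) = 1.131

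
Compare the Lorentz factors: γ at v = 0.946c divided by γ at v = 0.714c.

γ₁ = 1/√(1 - 0.946²) = 3.085
γ₂ = 1/√(1 - 0.714²) = 1.428
γ₁/γ₂ = 3.085/1.428 = 2.160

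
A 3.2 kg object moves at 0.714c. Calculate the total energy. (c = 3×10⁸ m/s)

γ = 1/√(1 - 0.714²) = 1.428
mc² = 3.2 × (3×10⁸)² = 2.880×10¹⁷ J
E = γmc² = 1.428 × 2.880×10¹⁷ = 4.113×10¹⁷ J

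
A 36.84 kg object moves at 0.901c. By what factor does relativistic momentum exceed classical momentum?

p_rel = γmv, p_class = mv
Ratio = γ = 1/√(1 - 0.901²) = 2.305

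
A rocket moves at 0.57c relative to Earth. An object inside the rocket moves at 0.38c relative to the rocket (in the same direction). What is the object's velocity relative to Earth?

u = (u' + v)/(1 + u'v/c²)
Numerator: 0.38 + 0.57 = 0.95
Denominator: 1 + 0.2166 = 1.2166
u = 0.95/1.2166 = 0.7809c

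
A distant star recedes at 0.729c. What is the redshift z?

β = 0.729
(1+β)/(1-β) = 1.729/0.271 = 6.380
√(6.380) = 2.526
z = 2.526 - 1 = 1.526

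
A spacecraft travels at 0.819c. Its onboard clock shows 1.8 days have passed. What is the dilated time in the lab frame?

Proper time Δt₀ = 1.8 days
γ = 1/√(1 - 0.819²) = 1.743
Δt = γΔt₀ = 1.743 × 1.8 = 3.137 days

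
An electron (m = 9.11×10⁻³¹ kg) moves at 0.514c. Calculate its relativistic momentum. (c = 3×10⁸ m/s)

γ = 1/√(1 - 0.514²) = 1.166
v = 0.514 × 3×10⁸ = 1.542×10⁸ m/s
p = γmv = 1.166 × 9.11×10⁻³¹ × 1.542×10⁸ = 1.638×10⁻²² kg·m/s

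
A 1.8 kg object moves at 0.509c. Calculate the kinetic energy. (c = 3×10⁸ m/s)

γ = 1/√(1 - 0.509²) = 1.161755
γ - 1 = 0.161755
KE = (γ-1)mc² = 0.161755 × 1.8 × (3×10⁸)² = 2.620×10¹⁶ J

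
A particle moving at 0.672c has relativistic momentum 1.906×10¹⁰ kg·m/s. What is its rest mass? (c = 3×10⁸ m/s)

γ = 1/√(1 - 0.672²) = 1.35035
v = 0.672 × 3×10⁸ = 2.016×10⁸ m/s
m = p/(γv) = 1.906×10¹⁰/(1.35035 × 2.016×10⁸) = 70.01 kg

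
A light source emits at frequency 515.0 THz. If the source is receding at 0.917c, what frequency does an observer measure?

β = v/c = 0.917
(1-β)/(1+β) = 0.083/1.917 = 0.04330
Doppler factor = √(0.04330) = 0.2081
f_obs = 515.0 × 0.2081 = 107.2 THz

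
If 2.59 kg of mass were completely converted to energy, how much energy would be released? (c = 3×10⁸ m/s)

Using E = mc²:
c² = (3×10⁸)² = 9×10¹⁶ m²/s²
E = 2.59 × 9×10¹⁶ = 2.331×10¹⁷ J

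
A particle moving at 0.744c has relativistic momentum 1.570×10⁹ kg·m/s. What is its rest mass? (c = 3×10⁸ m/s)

γ = 1/√(1 - 0.744²) = 1.4966
v = 0.744 × 3×10⁸ = 2.232×10⁸ m/s
m = p/(γv) = 1.570×10⁹/(1.4966 × 2.232×10⁸) = 4.700 kg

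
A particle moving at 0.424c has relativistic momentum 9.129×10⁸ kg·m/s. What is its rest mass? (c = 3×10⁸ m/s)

γ = 1/√(1 - 0.424²) = 1.1042
v = 0.424 × 3×10⁸ = 1.272×10⁸ m/s
m = p/(γv) = 9.129×10⁸/(1.1042 × 1.272×10⁸) = 6.500 kg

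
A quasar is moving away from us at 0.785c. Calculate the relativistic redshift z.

β = 0.785
(1+β)/(1-β) = 1.785/0.215 = 8.302
√(8.302) = 2.881
z = 2.881 - 1 = 1.881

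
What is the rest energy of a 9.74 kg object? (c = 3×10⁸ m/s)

c² = (3×10⁸)² = 9.000×10¹⁶ m²/s²
E₀ = mc² = 9.74 × 9.000×10¹⁶ = 8.766×10¹⁷ J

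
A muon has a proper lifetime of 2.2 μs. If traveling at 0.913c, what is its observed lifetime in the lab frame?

Proper lifetime τ₀ = 2.2 μs
γ = 1/√(1 - 0.913²) = 2.4512
τ = γτ₀ = 2.4512 × 2.2 μs = 5.393 μs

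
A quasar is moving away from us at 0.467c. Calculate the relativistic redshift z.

β = 0.467
(1+β)/(1-β) = 1.467/0.533 = 2.752
√(2.752) = 1.659
z = 1.659 - 1 = 0.6590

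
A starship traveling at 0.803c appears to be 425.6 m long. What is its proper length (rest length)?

Contracted length L = 425.6 m
γ = 1/√(1 - 0.803²) = 1.6779
L₀ = γL = 1.6779 × 425.6 = 714.1 m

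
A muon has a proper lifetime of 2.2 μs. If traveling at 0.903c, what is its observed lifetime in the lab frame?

Proper lifetime τ₀ = 2.2 μs
γ = 1/√(1 - 0.903²) = 2.3275
τ = γτ₀ = 2.3275 × 2.2 μs = 5.121 μs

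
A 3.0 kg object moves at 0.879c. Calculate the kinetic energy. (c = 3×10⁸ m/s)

γ = 1/√(1 - 0.879²) = 2.097
γ - 1 = 1.097
KE = (γ-1)mc² = 1.097 × 3.0 × (3×10⁸)² = 2.962×10¹⁷ J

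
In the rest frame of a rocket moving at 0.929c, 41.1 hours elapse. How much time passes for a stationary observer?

Proper time Δt₀ = 41.1 hours
γ = 1/√(1 - 0.929²) = 2.702
Δt = γΔt₀ = 2.702 × 41.1 = 111.1 hours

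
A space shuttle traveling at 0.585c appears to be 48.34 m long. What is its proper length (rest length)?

Contracted length L = 48.34 m
γ = 1/√(1 - 0.585²) = 1.233
L₀ = γL = 1.233 × 48.34 = 59.60 m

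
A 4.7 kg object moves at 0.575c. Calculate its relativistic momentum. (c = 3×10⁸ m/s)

γ = 1/√(1 - 0.575²) = 1.2223
v = 0.575 × 3×10⁸ = 1.725×10⁸ m/s
p = γmv = 1.2223 × 4.7 × 1.725×10⁸ = 9.910×10⁸ kg·m/s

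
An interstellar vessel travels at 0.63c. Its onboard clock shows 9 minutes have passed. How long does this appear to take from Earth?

Proper time Δt₀ = 9 minutes
γ = 1/√(1 - 0.63²) = 1.288
Δt = γΔt₀ = 1.288 × 9 = 11.59 minutes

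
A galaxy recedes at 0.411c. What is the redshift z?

β = 0.411
(1+β)/(1-β) = 1.411/0.589 = 2.3956
√(2.3956) = 1.5478
z = 1.5478 - 1 = 0.5478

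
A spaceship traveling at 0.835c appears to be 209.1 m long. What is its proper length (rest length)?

Contracted length L = 209.1 m
γ = 1/√(1 - 0.835²) = 1.8174
L₀ = γL = 1.8174 × 209.1 = 380.0 m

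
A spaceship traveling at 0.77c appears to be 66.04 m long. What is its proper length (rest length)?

Contracted length L = 66.04 m
γ = 1/√(1 - 0.77²) = 1.567
L₀ = γL = 1.567 × 66.04 = 103.5 m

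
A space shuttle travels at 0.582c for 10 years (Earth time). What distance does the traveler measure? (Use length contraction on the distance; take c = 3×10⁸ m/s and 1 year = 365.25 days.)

Earth distance: d = v × t = 0.582c × 10 yr = 5.5100×10¹⁶ m
γ = 1.2297
d' = d/γ = 5.5100×10¹⁶/1.2297 = 4.481×10¹⁶ m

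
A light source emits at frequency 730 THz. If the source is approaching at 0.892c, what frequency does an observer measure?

β = v/c = 0.892
(1+β)/(1-β) = 1.892/0.108 = 17.5185
Doppler factor = √(17.5185) = 4.1855
f_obs = 730 × 4.1855 = 3055 THz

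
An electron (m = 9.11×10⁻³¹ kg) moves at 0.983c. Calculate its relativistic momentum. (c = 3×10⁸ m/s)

γ = 1/√(1 - 0.983²) = 5.446
v = 0.983 × 3×10⁸ = 2.949×10⁸ m/s
p = γmv = 5.446 × 9.11×10⁻³¹ × 2.949×10⁸ = 1.463×10⁻²¹ kg·m/s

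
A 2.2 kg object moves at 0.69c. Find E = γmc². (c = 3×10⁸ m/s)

γ = 1/√(1 - 0.69²) = 1.382
mc² = 2.2 × (3×10⁸)² = 1.980×10¹⁷ J
E = γmc² = 1.382 × 1.980×10¹⁷ = 2.736×10¹⁷ J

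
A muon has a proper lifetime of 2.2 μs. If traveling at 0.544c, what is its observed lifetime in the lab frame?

Proper lifetime τ₀ = 2.2 μs
γ = 1/√(1 - 0.544²) = 1.192
τ = γτ₀ = 1.192 × 2.2 μs = 2.622 μs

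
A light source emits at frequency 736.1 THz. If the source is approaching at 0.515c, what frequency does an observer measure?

β = v/c = 0.515
(1+β)/(1-β) = 1.515/0.485 = 3.124
Doppler factor = √(3.124) = 1.767
f_obs = 736.1 × 1.767 = 1301 THz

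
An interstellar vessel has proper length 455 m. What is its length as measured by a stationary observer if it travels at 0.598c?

Proper length L₀ = 455 m
γ = 1/√(1 - 0.598²) = 1.2477
L = L₀/γ = 455/1.2477 = 364.7 m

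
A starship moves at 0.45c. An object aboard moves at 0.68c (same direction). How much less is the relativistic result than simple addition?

Classical: u' + v = 0.68 + 0.45 = 1.13c
Relativistic: u = (0.68 + 0.45)/(1 + 0.306) = 1.13/1.306 = 0.8652c
Difference: 1.13 - 0.8652 = 0.2648c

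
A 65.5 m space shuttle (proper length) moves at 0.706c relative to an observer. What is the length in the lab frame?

Proper length L₀ = 65.5 m
γ = 1/√(1 - 0.706²) = 1.412
L = L₀/γ = 65.5/1.412 = 46.39 m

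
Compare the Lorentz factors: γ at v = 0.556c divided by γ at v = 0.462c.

γ₁ = 1/√(1 - 0.556²) = 1.2031
γ₂ = 1/√(1 - 0.462²) = 1.1275
γ₁/γ₂ = 1.2031/1.1275 = 1.067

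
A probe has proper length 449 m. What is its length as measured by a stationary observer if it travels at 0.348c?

Proper length L₀ = 449 m
γ = 1/√(1 - 0.348²) = 1.0667
L = L₀/γ = 449/1.0667 = 420.9 m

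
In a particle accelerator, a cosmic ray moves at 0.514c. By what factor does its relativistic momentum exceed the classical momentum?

p_rel = γmv, p_class = mv
Ratio = γ = 1/√(1 - 0.514²)
= 1/√(0.735804) = 1.166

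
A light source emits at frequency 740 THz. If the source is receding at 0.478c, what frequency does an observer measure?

β = v/c = 0.478
(1-β)/(1+β) = 0.522/1.478 = 0.3532
Doppler factor = √(0.3532) = 0.5943
f_obs = 740 × 0.5943 = 439.8 THz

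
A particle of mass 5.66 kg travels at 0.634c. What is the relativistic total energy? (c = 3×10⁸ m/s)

γ = 1/√(1 - 0.634²) = 1.293
mc² = 5.66 × (3×10⁸)² = 5.094×10¹⁷ J
E = γmc² = 1.293 × 5.094×10¹⁷ = 6.587×10¹⁷ J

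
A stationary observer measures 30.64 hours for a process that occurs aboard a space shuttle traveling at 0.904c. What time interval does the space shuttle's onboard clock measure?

Dilated time Δt = 30.64 hours
γ = 1/√(1 - 0.904²) = 2.339
Δt₀ = Δt/γ = 30.64/2.339 = 13.10 hours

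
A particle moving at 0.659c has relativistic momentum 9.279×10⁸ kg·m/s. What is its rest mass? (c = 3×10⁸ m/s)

γ = 1/√(1 - 0.659²) = 1.3295
v = 0.659 × 3×10⁸ = 1.977×10⁸ m/s
m = p/(γv) = 9.279×10⁸/(1.3295 × 1.977×10⁸) = 3.530 kg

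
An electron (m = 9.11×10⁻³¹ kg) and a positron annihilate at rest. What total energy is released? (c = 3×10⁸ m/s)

Both particles have the same rest mass, so total mass = 2m
E = 2m·c² = 2 × 9.11×10⁻³¹ × (3×10⁸)²
= 2 × 9.11×10⁻³¹ × 9×10¹⁶
= 1.640×10⁻¹³ J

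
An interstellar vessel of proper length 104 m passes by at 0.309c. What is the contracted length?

Proper length L₀ = 104 m
γ = 1/√(1 - 0.309²) = 1.0515
L = L₀/γ = 104/1.0515 = 98.91 m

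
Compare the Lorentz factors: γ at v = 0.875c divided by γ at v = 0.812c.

γ₁ = 1/√(1 - 0.875²) = 2.066
γ₂ = 1/√(1 - 0.812²) = 1.713
γ₁/γ₂ = 2.066/1.713 = 1.206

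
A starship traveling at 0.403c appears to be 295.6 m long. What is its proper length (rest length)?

Contracted length L = 295.6 m
γ = 1/√(1 - 0.403²) = 1.0927
L₀ = γL = 1.0927 × 295.6 = 323.0 m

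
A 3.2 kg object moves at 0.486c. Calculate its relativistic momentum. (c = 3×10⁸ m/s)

γ = 1/√(1 - 0.486²) = 1.1442
v = 0.486 × 3×10⁸ = 1.458×10⁸ m/s
p = γmv = 1.1442 × 3.2 × 1.458×10⁸ = 5.338×10⁸ kg·m/s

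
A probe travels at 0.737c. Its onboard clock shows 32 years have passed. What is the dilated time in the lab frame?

Proper time Δt₀ = 32 years
γ = 1/√(1 - 0.737²) = 1.4795
Δt = γΔt₀ = 1.4795 × 32 = 47.34 years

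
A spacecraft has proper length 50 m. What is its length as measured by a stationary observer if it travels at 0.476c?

Proper length L₀ = 50 m
γ = 1/√(1 - 0.476²) = 1.1371
L = L₀/γ = 50/1.1371 = 43.97 m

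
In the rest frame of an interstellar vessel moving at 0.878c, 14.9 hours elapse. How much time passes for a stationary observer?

Proper time Δt₀ = 14.9 hours
γ = 1/√(1 - 0.878²) = 2.089
Δt = γΔt₀ = 2.089 × 14.9 = 31.13 hours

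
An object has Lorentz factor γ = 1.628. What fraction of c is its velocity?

From γ = 1/√(1 - v²/c²):
1/γ² = 1/1.628² = 0.3773
v²/c² = 1 - 0.3773 = 0.6227
v/c = √(0.6227) = 0.7891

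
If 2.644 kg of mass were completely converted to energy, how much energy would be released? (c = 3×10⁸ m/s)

Using E = mc²:
c² = (3×10⁸)² = 9×10¹⁶ m²/s²
E = 2.644 × 9×10¹⁶ = 2.380×10¹⁷ J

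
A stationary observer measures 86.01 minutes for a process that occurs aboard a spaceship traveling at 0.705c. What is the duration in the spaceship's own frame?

Dilated time Δt = 86.01 minutes
γ = 1/√(1 - 0.705²) = 1.410
Δt₀ = Δt/γ = 86.01/1.410 = 61.00 minutes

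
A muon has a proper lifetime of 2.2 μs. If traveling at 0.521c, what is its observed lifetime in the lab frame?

Proper lifetime τ₀ = 2.2 μs
γ = 1/√(1 - 0.521²) = 1.17157
τ = γτ₀ = 1.17157 × 2.2 μs = 2.577 μs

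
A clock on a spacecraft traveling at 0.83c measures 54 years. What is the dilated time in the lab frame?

Proper time Δt₀ = 54 years
γ = 1/√(1 - 0.83²) = 1.793
Δt = γΔt₀ = 1.793 × 54 = 96.82 years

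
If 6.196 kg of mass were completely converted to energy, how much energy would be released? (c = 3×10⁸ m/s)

Using E = mc²:
c² = (3×10⁸)² = 9×10¹⁶ m²/s²
E = 6.196 × 9×10¹⁶ = 5.576×10¹⁷ J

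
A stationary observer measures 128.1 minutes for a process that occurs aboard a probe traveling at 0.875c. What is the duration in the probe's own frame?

Dilated time Δt = 128.1 minutes
γ = 1/√(1 - 0.875²) = 2.0656
Δt₀ = Δt/γ = 128.1/2.0656 = 62.02 minutes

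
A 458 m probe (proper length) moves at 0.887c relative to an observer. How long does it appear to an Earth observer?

Proper length L₀ = 458 m
γ = 1/√(1 - 0.887²) = 2.1656
L = L₀/γ = 458/2.1656 = 211.5 m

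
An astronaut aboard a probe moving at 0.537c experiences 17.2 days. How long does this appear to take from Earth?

Proper time Δt₀ = 17.2 days
γ = 1/√(1 - 0.537²) = 1.1854
Δt = γΔt₀ = 1.1854 × 17.2 = 20.39 days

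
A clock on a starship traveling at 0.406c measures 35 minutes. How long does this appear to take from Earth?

Proper time Δt₀ = 35 minutes
γ = 1/√(1 - 0.406²) = 1.0942
Δt = γΔt₀ = 1.0942 × 35 = 38.30 minutes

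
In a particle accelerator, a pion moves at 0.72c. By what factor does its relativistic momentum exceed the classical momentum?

p_rel = γmv, p_class = mv
Ratio = γ = 1/√(1 - 0.72²)
= 1/√(0.4816) = 1.441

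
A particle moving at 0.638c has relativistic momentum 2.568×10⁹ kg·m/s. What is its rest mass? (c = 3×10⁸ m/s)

γ = 1/√(1 - 0.638²) = 1.299
v = 0.638 × 3×10⁸ = 1.914×10⁸ m/s
m = p/(γv) = 2.568×10⁹/(1.299 × 1.914×10⁸) = 10.33 kg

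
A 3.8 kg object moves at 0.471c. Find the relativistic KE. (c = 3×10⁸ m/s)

γ = 1/√(1 - 0.471²) = 1.13362
γ - 1 = 0.13362
KE = (γ-1)mc² = 0.13362 × 3.8 × (3×10⁸)² = 4.570×10¹⁶ J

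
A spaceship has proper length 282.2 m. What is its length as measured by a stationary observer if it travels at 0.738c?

Proper length L₀ = 282.2 m
γ = 1/√(1 - 0.738²) = 1.482
L = L₀/γ = 282.2/1.482 = 190.4 m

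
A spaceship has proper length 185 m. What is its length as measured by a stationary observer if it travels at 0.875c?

Proper length L₀ = 185 m
γ = 1/√(1 - 0.875²) = 2.0656
L = L₀/γ = 185/2.0656 = 89.56 m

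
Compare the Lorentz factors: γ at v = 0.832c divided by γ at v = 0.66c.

γ₁ = 1/√(1 - 0.832²) = 1.8025
γ₂ = 1/√(1 - 0.66²) = 1.3311
γ₁/γ₂ = 1.8025/1.3311 = 1.354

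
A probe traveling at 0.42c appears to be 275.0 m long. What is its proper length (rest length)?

Contracted length L = 275.0 m
γ = 1/√(1 - 0.42²) = 1.1019
L₀ = γL = 1.1019 × 275.0 = 303.0 m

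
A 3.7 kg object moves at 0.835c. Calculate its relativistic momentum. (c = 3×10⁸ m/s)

γ = 1/√(1 - 0.835²) = 1.817
v = 0.835 × 3×10⁸ = 2.505×10⁸ m/s
p = γmv = 1.817 × 3.7 × 2.505×10⁸ = 1.684×10⁹ kg·m/s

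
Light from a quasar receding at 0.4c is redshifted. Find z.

β = 0.4
(1+β)/(1-β) = 1.4/0.6 = 2.3333
√(2.3333) = 1.5275
z = 1.5275 - 1 = 0.5275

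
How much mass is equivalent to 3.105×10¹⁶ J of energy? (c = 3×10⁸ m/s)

From E = mc², we get m = E/c²
c² = (3×10⁸)² = 9×10¹⁶ m²/s²
m = 3.105×10¹⁶ / 9×10¹⁶ = 0.3450 kg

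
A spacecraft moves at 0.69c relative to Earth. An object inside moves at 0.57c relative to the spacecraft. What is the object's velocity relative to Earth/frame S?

u = (u' + v)/(1 + u'v/c²)
Numerator: 0.57 + 0.69 = 1.26
Denominator: 1 + 0.3933 = 1.3933
u = 1.26/1.3933 = 0.9043c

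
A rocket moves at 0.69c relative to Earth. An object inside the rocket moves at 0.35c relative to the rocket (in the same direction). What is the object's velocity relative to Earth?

u = (u' + v)/(1 + u'v/c²)
Numerator: 0.35 + 0.69 = 1.04
Denominator: 1 + 0.2415 = 1.2415
u = 1.04/1.2415 = 0.8377c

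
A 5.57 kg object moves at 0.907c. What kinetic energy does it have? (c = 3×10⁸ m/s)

γ = 1/√(1 - 0.907²) = 2.3746
γ - 1 = 1.3746
KE = (γ-1)mc² = 1.3746 × 5.57 × (3×10⁸)² = 6.891×10¹⁷ J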